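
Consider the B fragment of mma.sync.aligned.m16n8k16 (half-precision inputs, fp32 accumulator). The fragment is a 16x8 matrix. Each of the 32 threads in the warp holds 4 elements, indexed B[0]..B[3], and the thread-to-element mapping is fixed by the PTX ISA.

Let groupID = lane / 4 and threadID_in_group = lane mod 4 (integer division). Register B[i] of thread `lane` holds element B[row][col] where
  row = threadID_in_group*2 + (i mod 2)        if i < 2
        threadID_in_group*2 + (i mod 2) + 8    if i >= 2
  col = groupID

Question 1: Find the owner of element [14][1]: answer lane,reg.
c: 1->gid=1  r: 14->r8=1,tid=3,i&1=0
L=1*4+3=7  i=1*2+0=2

7,2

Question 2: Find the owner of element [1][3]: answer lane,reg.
c=3->g=3  r=1->rb=0,t=0,b0=1
L=3*4+0=12  i=0*2+1=1

12,1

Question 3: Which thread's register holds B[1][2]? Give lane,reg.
8,1

c=2->g=2  r=1->rb=0,t=0,b0=1
L=2*4+0=8  i=0*2+1=1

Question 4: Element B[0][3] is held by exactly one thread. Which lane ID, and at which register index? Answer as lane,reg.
12,0

c=3→G=3  r=0→rhi=0,T=0,p=0
L=3*4+0=12  i=0*2+0=0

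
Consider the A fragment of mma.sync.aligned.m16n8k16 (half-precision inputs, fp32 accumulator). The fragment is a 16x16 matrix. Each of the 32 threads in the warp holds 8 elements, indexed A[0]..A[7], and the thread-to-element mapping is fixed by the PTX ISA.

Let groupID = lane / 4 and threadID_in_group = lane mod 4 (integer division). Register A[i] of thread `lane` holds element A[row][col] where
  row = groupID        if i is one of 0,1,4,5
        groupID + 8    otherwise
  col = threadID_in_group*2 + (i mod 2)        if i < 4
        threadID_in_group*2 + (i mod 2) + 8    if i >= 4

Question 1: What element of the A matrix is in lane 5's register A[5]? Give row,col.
1,11

lane 5: G=1 (5/4), T=1 (5%4)
i=5: r=1+0=1, c=1*2+1+8=11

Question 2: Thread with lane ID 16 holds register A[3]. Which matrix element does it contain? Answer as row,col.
L=16⇒gr=16>>2=4, th=16&3=0
[3]⇒row 4+8=12  col 0·2+1+0=1

12,1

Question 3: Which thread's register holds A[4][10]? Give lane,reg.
17,4

r: 4->gid=4,r8=0  c: 10->c8=1,tid=1,i&1=0
L=4*4+1=17  i=1*4+0*2+0=4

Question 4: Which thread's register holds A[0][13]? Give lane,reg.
r=0→G=0,rhi=0  c=13→chi=1,T=2,p=1
L=0*4+2=2  i=1*4+0*2+1=5

2,5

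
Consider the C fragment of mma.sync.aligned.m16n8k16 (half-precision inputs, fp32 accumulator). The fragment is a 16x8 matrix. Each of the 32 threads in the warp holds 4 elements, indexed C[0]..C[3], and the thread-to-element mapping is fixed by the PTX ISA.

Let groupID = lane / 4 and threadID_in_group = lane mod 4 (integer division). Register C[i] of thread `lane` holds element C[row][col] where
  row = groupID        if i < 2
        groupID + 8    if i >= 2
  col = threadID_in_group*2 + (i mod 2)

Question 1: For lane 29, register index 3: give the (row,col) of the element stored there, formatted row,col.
15,3

lane 29⇒29/4=7, 29 mod 4=1
i=3  r:7+8⇒15  c:2·1+1⇒3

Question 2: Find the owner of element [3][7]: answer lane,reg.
15,1

r=3→G=3,rhi=0  c=7→T=3,p=1
L=3*4+3=15  i=0*2+1=1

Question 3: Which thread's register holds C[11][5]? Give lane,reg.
r=11->g=3,rb=1  c=5->t=2,b0=1
L=3*4+2=14  i=1*2+1=3

14,3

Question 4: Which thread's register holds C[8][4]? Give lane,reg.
r: 8->gid=0,r8=1  c: 4->tid=2,i&1=0
L=0*4+2=2  i=1*2+0=2

2,2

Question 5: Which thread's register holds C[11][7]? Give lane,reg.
15,3

r=11->g=3,rb=1  c=7->t=3,b0=1
L=3*4+3=15  i=1*2+1=3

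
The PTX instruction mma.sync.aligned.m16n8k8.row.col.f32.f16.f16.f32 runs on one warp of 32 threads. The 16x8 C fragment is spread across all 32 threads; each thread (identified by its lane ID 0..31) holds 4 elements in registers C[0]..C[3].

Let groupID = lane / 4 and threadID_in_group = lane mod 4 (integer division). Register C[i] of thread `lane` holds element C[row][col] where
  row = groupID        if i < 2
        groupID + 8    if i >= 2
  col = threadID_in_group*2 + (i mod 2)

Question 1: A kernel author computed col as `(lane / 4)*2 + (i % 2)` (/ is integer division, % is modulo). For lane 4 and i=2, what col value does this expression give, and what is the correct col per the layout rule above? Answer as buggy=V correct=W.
`(lane / 4)*2 + (i % 2)`[4,2]→2
lane 4→4/4=1, 4 mod 4=0
i=2  r:1+8→9  c:2·0+0→0
col: 2 vs 0

buggy=2 correct=0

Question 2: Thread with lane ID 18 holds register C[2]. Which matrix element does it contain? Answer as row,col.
lane 18: gid=4 (18/4), tid=2 (18%4)
i=2: r=4+8=12, c=2*2+0=4

12,4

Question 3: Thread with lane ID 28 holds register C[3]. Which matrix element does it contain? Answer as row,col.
L=28=>grp=28>>2=7, tig=28&3=0
[3]=>row 7+8=15  col 0·2+1=1

15,1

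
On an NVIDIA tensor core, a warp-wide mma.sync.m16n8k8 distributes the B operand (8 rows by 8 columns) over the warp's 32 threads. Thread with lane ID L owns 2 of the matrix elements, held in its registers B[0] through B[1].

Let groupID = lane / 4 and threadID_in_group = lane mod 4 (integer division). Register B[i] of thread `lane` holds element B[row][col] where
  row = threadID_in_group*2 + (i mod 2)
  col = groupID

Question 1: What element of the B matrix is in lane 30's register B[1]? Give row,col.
5,7

lane 30: gid=7 (30/4), tid=2 (30%4)
i=1: r=2*2+1=5, c=gid=7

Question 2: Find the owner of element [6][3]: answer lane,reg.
15,0

c=3⇒gr=3  r=6⇒th=3,odd=0
L=3*4+3=15  i=0=0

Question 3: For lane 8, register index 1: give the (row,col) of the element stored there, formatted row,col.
1,2

L=8->g=8>>2=2, t=8&3=0
[1]->row 0·2+1=1  col g=2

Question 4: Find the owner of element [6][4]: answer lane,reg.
19,0

c=4→G=4  r=6→T=3,p=0
L=4*4+3=19  i=0=0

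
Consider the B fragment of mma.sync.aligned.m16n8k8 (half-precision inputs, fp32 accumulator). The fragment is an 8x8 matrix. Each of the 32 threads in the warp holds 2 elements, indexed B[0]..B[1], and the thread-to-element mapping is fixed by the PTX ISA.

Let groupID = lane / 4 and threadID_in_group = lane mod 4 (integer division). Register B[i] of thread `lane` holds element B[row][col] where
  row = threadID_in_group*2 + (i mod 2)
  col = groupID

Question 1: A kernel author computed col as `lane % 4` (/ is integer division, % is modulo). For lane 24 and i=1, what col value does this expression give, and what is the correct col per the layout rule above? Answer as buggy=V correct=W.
buggy=0 correct=6

`lane % 4`[24,1]->0
24: g=6,t=0
[1] (0*2+1,6) = (1,6)
col: 0 vs 6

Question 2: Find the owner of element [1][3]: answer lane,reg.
12,1

c=3⇒gr=3  r=1⇒th=0,odd=1
L=3*4+0=12  i=1=1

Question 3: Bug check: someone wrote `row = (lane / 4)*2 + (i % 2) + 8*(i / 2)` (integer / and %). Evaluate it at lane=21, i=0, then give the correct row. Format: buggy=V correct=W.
buggy=10 correct=2

`(lane / 4)*2 + (i % 2) + 8*(i / 2)`[21,0]→10
L=21→G=21>>2=5, T=21&3=1
[0]→row 1·2+0=2  col G=5
row: 10 vs 2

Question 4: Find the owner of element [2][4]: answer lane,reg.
17,0

c=4->g=4  r=2->t=1,b0=0
L=4*4+1=17  i=0=0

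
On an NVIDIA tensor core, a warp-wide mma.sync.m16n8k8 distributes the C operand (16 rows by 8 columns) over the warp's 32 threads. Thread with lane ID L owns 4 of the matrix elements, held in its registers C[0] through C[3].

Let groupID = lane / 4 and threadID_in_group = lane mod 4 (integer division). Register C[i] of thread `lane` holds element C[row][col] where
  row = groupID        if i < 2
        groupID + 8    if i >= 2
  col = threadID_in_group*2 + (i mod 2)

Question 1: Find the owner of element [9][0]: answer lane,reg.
r=9->g=1,rb=1  c=0->t=0,b0=0
L=1*4+0=4  i=1*2+0=2

4,2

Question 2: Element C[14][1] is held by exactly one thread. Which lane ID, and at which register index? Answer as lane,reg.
24,3

r:14=>grp=6,rB=1  c:1=>tig=0,lo=1
L=6*4+0=24  i=1*2+1=3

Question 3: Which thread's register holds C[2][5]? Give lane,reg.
r=2->g=2,rb=0  c=5->t=2,b0=1
L=2*4+2=10  i=0*2+1=1

10,1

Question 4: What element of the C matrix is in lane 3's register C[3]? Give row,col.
lane 3: g=0 (3/4), t=3 (3%4)
i=3: r=0+8=8, c=3*2+1=7

8,7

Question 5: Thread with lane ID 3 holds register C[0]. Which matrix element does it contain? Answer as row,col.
0,6

lane 3⇒3/4=0, 3 mod 4=3
i=0  r:0+0⇒0  c:2·3+0⇒6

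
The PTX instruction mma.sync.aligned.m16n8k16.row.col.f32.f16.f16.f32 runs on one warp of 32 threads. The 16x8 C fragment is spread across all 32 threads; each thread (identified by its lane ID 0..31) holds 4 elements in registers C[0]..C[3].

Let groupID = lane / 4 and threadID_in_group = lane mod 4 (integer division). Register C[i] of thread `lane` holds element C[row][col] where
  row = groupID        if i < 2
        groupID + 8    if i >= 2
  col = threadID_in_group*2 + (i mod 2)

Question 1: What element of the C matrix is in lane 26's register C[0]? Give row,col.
6,4

lane 26⇒26/4=6, 26 mod 4=2
i=0  r:6+0⇒6  c:2·2+0⇒4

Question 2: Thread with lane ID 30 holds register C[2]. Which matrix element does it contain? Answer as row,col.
lane 30=>30/4=7, 30 mod 4=2
i=2  r:7+8=>15  c:2·2+0=>4

15,4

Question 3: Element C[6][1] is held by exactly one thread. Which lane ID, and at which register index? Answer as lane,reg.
24,1

r=6->g=6,rb=0  c=1->t=0,b0=1
L=6*4+0=24  i=0*2+1=1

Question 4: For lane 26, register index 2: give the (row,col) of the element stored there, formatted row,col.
lane 26⇒26/4=6, 26 mod 4=2
i=2  r:6+8⇒14  c:2·2+0⇒4

14,4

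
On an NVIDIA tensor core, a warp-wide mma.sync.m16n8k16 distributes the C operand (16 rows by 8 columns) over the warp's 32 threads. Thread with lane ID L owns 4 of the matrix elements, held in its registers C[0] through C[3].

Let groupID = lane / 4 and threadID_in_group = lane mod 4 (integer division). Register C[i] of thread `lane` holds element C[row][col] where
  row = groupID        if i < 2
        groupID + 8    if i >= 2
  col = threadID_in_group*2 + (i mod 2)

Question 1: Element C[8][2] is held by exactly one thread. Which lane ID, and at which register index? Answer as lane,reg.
r=8->g=0,rb=1  c=2->t=1,b0=0
L=0*4+1=1  i=1*2+0=2

1,2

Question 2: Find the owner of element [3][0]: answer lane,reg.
12,0

r=3→G=3,rhi=0  c=0→T=0,p=0
L=3*4+0=12  i=0*2+0=0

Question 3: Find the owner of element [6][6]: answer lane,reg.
r=6⇒gr=6,Rb=0  c=6⇒th=3,odd=0
L=6*4+3=27  i=0*2+0=0

27,0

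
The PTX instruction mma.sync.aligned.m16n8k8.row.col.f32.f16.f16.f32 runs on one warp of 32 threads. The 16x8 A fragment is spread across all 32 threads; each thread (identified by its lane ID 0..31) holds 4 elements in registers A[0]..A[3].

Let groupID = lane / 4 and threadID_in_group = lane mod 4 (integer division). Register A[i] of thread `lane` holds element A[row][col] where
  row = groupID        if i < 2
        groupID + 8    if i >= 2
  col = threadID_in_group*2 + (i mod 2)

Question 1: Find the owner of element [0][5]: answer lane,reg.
r=0⇒gr=0,Rb=0  c=5⇒th=2,odd=1
L=0*4+2=2  i=0*2+1=1

2,1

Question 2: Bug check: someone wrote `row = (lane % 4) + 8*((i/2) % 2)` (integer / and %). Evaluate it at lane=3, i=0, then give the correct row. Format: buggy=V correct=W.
`(lane % 4) + 8*((i/2) % 2)`[3,0]->3
3: gid=0,tid=3
[0] (0+0,3*2+0) = (0,6)
row: 3 vs 0

buggy=3 correct=0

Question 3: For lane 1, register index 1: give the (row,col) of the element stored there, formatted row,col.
1: g=0,t=1
[1] (0+0,1*2+1) = (0,3)

0,3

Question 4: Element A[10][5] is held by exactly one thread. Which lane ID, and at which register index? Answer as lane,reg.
10,3

r:10=>grp=2,rB=1  c:5=>tig=2,lo=1
L=2*4+2=10  i=1*2+1=3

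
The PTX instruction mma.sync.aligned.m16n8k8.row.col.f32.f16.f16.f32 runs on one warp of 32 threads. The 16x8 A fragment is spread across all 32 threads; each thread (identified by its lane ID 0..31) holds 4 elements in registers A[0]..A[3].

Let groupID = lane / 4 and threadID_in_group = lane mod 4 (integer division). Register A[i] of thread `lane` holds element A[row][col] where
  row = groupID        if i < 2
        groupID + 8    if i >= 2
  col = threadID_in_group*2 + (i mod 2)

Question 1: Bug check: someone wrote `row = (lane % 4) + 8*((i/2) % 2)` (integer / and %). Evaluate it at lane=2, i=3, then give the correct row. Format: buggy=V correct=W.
`(lane % 4) + 8*((i/2) % 2)`[2,3]->10
L=2->g=2>>2=0, t=2&3=2
[3]->row 0+8=8  col 2·2+1=5
row: 10 vs 8

buggy=10 correct=8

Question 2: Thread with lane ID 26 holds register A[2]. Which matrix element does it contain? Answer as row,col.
14,4

lane 26: G=6 (26/4), T=2 (26%4)
i=2: r=6+8=14, c=2*2+0=4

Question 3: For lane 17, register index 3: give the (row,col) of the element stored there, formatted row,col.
L=17->gid=17>>2=4, tid=17&3=1
[3]->row 4+8=12  col 1·2+1=3

12,3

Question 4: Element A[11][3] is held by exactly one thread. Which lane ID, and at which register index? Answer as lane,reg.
13,3

r=11→G=3,rhi=1  c=3→T=1,p=1
L=3*4+1=13  i=1*2+1=3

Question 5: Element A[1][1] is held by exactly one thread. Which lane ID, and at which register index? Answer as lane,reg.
r: 1->gid=1,r8=0  c: 1->tid=0,i&1=1
L=1*4+0=4  i=0*2+1=1

4,1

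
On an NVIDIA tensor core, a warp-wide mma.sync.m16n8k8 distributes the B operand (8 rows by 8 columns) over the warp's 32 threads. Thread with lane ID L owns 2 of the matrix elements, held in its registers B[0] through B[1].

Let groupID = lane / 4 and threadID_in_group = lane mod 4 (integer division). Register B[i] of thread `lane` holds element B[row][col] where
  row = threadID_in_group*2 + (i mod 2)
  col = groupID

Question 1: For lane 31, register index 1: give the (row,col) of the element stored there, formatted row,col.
7,7

31: gr=7,th=3
[1] (3*2+1,7) = (7,7)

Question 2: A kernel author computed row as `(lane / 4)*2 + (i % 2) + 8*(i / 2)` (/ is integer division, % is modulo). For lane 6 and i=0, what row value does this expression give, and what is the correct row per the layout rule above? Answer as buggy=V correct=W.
buggy=2 correct=4

`(lane / 4)*2 + (i % 2) + 8*(i / 2)`[6,0]→2
lane 6→6/4=1, 6 mod 4=2
i=0  r:2·2+0→4  c:1
row: 2 vs 4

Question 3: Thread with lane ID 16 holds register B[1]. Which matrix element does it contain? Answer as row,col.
1,4

lane 16: grp=4 (16/4), tig=0 (16%4)
i=1: r=0*2+1=1, c=grp=4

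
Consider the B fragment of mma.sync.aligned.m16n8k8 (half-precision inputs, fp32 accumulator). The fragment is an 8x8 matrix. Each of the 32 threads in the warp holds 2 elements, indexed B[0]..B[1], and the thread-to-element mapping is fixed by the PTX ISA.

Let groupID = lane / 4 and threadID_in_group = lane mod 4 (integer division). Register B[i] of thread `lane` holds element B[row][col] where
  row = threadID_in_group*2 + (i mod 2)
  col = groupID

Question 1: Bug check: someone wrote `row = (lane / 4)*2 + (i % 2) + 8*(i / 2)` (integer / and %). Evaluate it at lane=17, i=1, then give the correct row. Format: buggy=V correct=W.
buggy=9 correct=3

`(lane / 4)*2 + (i % 2) + 8*(i / 2)`[17,1]=>9
lane 17: grp=4 (17/4), tig=1 (17%4)
i=1: r=1*2+1=3, c=grp=4
row: 9 vs 3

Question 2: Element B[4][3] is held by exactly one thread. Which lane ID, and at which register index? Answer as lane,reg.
c=3->g=3  r=4->t=2,b0=0
L=3*4+2=14  i=0=0

14,0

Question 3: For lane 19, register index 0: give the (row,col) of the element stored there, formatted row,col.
6,4

lane 19: g=4 (19/4), t=3 (19%4)
i=0: r=3*2+0=6, c=g=4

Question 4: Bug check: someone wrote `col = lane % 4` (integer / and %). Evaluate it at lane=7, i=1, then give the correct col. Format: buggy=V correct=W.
buggy=3 correct=1

`lane % 4`[7,1]->3
7: gid=1,tid=3
[1] (3*2+1,1) = (7,1)
col: 3 vs 1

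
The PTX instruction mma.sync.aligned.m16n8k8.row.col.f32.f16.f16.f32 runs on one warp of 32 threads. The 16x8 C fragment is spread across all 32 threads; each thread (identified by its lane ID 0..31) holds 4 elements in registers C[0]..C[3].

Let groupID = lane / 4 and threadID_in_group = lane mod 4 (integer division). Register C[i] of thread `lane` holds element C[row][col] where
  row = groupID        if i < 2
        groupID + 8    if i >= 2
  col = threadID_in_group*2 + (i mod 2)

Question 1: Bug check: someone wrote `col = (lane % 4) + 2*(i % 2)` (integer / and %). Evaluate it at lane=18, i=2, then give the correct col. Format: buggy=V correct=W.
`(lane % 4) + 2*(i % 2)`[18,2]→2
18: G=4,T=2
[2] (4+8,2*2+0) = (12,4)
col: 2 vs 4

buggy=2 correct=4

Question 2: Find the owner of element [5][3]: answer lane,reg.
r:5=>grp=5,rB=0  c:3=>tig=1,lo=1
L=5*4+1=21  i=0*2+1=1

21,1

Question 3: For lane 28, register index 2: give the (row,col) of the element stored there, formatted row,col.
28: grp=7,tig=0
[2] (7+8,0*2+0) = (15,0)

15,0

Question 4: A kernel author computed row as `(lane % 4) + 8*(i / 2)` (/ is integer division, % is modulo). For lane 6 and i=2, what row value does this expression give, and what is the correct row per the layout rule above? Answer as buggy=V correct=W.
`(lane % 4) + 8*(i / 2)`[6,2]⇒10
6: gr=1,th=2
[2] (1+8,2*2+0) = (9,4)
row: 10 vs 9

buggy=10 correct=9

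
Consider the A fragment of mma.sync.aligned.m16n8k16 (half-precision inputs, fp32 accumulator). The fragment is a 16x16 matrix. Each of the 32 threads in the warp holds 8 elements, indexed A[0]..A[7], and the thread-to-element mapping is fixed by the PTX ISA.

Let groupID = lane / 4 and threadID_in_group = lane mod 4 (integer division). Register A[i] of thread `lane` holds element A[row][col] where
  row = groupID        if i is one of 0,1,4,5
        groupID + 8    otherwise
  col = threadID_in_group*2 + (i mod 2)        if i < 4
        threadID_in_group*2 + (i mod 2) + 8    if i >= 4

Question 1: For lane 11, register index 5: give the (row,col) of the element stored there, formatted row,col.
L=11→G=11>>2=2, T=11&3=3
[5]→row 2+0=2  col 3·2+1+8=15

2,15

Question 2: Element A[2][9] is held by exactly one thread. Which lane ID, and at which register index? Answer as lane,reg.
r=2->g=2,rb=0  c=9->cb=1,t=0,b0=1
L=2*4+0=8  i=1*4+0*2+1=5

8,5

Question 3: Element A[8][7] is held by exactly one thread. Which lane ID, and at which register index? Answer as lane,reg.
3,3

r=8→G=0,rhi=1  c=7→chi=0,T=3,p=1
L=0*4+3=3  i=0*4+1*2+1=3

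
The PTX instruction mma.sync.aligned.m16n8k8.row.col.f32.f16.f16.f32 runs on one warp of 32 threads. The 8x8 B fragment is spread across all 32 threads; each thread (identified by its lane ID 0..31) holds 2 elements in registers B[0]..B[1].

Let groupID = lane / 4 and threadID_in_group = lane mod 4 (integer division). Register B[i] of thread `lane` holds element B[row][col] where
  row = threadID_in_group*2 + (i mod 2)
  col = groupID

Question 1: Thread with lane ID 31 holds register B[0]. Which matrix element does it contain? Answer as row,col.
6,7

L=31=>grp=31>>2=7, tig=31&3=3
[0]=>row 3·2+0=6  col grp=7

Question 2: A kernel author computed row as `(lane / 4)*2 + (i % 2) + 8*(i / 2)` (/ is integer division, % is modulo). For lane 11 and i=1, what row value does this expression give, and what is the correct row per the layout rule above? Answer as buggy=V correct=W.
buggy=5 correct=7

`(lane / 4)*2 + (i % 2) + 8*(i / 2)`[11,1]->5
lane 11->11/4=2, 11 mod 4=3
i=1  r:2·3+1->7  c:2
row: 5 vs 7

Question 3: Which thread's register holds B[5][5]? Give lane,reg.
c=5->g=5  r=5->t=2,b0=1
L=5*4+2=22  i=1=1

22,1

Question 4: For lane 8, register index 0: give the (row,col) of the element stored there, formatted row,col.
8: G=2,T=0
[0] (0*2+0,2) = (0,2)

0,2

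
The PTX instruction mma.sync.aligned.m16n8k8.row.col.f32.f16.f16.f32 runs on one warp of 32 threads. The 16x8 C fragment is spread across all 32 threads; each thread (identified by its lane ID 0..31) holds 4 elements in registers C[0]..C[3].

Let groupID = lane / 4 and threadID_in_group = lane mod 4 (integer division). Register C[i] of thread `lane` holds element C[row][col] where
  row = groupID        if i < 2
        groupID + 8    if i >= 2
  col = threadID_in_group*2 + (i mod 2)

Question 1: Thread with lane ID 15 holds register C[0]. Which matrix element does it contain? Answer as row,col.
L=15->gid=15>>2=3, tid=15&3=3
[0]->row 3+0=3  col 3·2+0=6

3,6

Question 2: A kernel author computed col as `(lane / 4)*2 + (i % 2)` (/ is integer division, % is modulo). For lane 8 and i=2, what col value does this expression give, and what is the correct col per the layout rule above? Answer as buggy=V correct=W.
buggy=4 correct=0

`(lane / 4)*2 + (i % 2)`[8,2]→4
L=8→G=8>>2=2, T=8&3=0
[2]→row 2+8=10  col 0·2+0=0
col: 4 vs 0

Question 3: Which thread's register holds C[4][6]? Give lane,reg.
r: 4->gid=4,r8=0  c: 6->tid=3,i&1=0
L=4*4+3=19  i=0*2+0=0

19,0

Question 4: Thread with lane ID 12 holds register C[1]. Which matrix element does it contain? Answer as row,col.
lane 12=>12/4=3, 12 mod 4=0
i=1  r:3+0=>3  c:2·0+1=>1

3,1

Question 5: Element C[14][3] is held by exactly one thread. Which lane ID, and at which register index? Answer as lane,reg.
r: 14->gid=6,r8=1  c: 3->tid=1,i&1=1
L=6*4+1=25  i=1*2+1=3

25,3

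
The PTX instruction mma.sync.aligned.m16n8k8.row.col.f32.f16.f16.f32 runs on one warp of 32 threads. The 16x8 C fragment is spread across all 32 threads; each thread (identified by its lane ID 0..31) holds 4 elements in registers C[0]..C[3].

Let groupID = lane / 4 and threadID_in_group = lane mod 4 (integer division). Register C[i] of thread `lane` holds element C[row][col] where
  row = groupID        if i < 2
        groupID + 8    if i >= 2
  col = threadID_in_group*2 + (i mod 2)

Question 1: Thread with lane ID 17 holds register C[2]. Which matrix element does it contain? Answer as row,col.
12,2

lane 17->17/4=4, 17 mod 4=1
i=2  r:4+8->12  c:2·1+0->2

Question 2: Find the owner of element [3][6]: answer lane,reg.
r:3=>grp=3,rB=0  c:6=>tig=3,lo=0
L=3*4+3=15  i=0*2+0=0

15,0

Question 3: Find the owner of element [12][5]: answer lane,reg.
r=12→G=4,rhi=1  c=5→T=2,p=1
L=4*4+2=18  i=1*2+1=3

18,3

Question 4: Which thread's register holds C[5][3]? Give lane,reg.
r=5→G=5,rhi=0  c=3→T=1,p=1
L=5*4+1=21  i=0*2+1=1

21,1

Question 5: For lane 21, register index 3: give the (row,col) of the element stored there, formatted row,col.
13,3

21: gid=5,tid=1
[3] (5+8,1*2+1) = (13,3)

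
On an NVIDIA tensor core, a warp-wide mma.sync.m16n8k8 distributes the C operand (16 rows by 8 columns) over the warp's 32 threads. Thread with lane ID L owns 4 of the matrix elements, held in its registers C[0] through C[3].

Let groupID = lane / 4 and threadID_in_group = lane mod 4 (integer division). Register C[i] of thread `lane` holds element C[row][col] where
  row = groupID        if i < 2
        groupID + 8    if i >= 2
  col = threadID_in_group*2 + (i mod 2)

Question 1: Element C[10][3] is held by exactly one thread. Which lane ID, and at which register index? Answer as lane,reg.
r=10⇒gr=2,Rb=1  c=3⇒th=1,odd=1
L=2*4+1=9  i=1*2+1=3

9,3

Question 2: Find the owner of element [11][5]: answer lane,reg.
14,3

r=11->g=3,rb=1  c=5->t=2,b0=1
L=3*4+2=14  i=1*2+1=3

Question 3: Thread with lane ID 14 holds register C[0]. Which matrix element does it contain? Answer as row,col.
3,4

lane 14->14/4=3, 14 mod 4=2
i=0  r:3+0->3  c:2·2+0->4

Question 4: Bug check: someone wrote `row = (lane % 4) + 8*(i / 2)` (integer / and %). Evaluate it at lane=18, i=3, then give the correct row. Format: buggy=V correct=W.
`(lane % 4) + 8*(i / 2)`[18,3]->10
18: gid=4,tid=2
[3] (4+8,2*2+1) = (12,5)
row: 10 vs 12

buggy=10 correct=12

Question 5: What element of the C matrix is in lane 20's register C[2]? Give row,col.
13,0

lane 20: gr=5 (20/4), th=0 (20%4)
i=2: r=5+8=13, c=0*2+0=0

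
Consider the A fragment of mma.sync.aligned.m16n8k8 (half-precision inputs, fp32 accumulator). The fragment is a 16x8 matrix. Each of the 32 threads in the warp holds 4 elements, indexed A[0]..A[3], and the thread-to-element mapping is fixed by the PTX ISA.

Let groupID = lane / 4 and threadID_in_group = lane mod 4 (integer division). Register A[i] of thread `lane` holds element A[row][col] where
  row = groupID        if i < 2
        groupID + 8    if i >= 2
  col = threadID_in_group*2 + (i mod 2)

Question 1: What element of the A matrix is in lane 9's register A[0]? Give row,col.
2,2

lane 9: g=2 (9/4), t=1 (9%4)
i=0: r=2+0=2, c=1*2+0=2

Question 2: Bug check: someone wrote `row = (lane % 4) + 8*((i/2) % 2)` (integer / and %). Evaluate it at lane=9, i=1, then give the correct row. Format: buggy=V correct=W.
`(lane % 4) + 8*((i/2) % 2)`[9,1]=>1
9: grp=2,tig=1
[1] (2+0,1*2+1) = (2,3)
row: 1 vs 2

buggy=1 correct=2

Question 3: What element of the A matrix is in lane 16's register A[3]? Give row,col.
lane 16⇒16/4=4, 16 mod 4=0
i=3  r:4+8⇒12  c:2·0+1⇒1

12,1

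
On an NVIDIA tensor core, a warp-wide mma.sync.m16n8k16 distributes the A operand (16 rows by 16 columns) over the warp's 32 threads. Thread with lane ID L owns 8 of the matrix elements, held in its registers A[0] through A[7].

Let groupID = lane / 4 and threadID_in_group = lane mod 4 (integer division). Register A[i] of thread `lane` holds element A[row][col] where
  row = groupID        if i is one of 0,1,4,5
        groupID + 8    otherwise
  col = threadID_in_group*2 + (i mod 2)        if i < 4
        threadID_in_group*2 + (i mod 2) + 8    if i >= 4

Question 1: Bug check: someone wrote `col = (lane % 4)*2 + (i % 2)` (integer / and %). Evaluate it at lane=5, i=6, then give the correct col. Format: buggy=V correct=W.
buggy=2 correct=10

`(lane % 4)*2 + (i % 2)`[5,6]->2
lane 5->5/4=1, 5 mod 4=1
i=6  r:1+8->9  c:2·1+0+8->10
col: 2 vs 10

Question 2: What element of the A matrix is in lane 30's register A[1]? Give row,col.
7,5

lane 30⇒30/4=7, 30 mod 4=2
i=1  r:7+0⇒7  c:2·2+1+0⇒5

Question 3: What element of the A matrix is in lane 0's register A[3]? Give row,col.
0: grp=0,tig=0
[3] (0+8,0*2+1+0) = (8,1)

8,1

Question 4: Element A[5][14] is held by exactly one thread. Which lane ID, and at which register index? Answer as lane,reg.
r: 5->gid=5,r8=0  c: 14->c8=1,tid=3,i&1=0
L=5*4+3=23  i=1*4+0*2+0=4

23,4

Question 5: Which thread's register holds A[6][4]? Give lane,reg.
26,0

r=6->g=6,rb=0  c=4->cb=0,t=2,b0=0
L=6*4+2=26  i=0*4+0*2+0=0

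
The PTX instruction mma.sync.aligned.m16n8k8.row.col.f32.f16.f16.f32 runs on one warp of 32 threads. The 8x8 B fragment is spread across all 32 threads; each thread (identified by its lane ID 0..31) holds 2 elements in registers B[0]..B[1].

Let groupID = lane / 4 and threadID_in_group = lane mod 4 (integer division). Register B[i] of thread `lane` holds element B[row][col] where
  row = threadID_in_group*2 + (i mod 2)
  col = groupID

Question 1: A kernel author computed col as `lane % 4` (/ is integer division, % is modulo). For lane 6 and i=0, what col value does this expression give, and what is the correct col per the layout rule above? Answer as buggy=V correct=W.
`lane % 4`[6,0]→2
lane 6→6/4=1, 6 mod 4=2
i=0  r:2·2+0→4  c:1
col: 2 vs 1

buggy=2 correct=1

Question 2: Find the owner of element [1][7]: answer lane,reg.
28,1

c=7→G=7  r=1→T=0,p=1
L=7*4+0=28  i=1=1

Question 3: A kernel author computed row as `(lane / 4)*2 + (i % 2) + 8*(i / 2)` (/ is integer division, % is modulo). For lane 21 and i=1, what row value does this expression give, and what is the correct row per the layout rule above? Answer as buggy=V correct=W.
buggy=11 correct=3

`(lane / 4)*2 + (i % 2) + 8*(i / 2)`[21,1]->11
21: g=5,t=1
[1] (1*2+1,5) = (3,5)
row: 11 vs 3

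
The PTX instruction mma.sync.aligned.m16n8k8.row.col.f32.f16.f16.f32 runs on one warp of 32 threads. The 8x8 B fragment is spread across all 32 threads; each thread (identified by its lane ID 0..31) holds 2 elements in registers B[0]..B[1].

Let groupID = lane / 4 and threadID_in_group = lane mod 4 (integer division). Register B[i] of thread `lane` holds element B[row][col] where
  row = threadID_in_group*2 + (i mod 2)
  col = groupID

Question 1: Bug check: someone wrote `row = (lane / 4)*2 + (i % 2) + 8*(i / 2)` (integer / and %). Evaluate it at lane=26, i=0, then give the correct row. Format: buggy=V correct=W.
`(lane / 4)*2 + (i % 2) + 8*(i / 2)`[26,0]->12
lane 26: gid=6 (26/4), tid=2 (26%4)
i=0: r=2*2+0=4, c=gid=6
row: 12 vs 4

buggy=12 correct=4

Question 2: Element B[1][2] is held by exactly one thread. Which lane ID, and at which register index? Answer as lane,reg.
8,1

c=2->g=2  r=1->t=0,b0=1
L=2*4+0=8  i=1=1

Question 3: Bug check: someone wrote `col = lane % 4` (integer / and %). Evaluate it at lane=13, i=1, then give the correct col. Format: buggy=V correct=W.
buggy=1 correct=3

`lane % 4`[13,1]->1
L=13->gid=13>>2=3, tid=13&3=1
[1]->row 1·2+1=3  col gid=3
col: 1 vs 3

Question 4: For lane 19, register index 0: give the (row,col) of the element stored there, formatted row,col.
lane 19=>19/4=4, 19 mod 4=3
i=0  r:2·3+0=>6  c:4

6,4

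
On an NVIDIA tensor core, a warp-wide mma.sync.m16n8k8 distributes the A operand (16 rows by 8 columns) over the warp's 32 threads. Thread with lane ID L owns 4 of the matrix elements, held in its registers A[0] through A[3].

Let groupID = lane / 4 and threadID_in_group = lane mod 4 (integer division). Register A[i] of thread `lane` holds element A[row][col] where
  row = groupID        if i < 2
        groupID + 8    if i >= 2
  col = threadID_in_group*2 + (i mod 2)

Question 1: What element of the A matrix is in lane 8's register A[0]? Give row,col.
2,0

lane 8=>8/4=2, 8 mod 4=0
i=0  r:2+0=>2  c:2·0+0=>0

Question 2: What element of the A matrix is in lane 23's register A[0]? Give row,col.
5,6

lane 23→23/4=5, 23 mod 4=3
i=0  r:5+0→5  c:2·3+0→6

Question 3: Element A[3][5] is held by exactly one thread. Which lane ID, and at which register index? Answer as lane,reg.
r=3→G=3,rhi=0  c=5→T=2,p=1
L=3*4+2=14  i=0*2+1=1

14,1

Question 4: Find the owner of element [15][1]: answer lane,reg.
r=15→G=7,rhi=1  c=1→T=0,p=1
L=7*4+0=28  i=1*2+1=3

28,3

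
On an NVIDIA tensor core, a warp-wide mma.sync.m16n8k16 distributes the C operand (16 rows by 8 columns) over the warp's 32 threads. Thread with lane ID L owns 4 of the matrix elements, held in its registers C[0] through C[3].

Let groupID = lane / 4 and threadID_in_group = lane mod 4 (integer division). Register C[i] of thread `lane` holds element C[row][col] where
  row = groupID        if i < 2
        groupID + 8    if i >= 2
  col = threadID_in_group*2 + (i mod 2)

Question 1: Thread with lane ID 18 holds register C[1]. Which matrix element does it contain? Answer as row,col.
4,5

lane 18: grp=4 (18/4), tig=2 (18%4)
i=1: r=4+0=4, c=2*2+1=5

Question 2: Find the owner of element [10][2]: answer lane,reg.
9,2

r: 10->gid=2,r8=1  c: 2->tid=1,i&1=0
L=2*4+1=9  i=1*2+0=2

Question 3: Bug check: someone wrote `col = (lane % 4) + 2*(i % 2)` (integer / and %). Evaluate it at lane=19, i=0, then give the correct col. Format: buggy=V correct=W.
buggy=3 correct=6

`(lane % 4) + 2*(i % 2)`[19,0]=>3
L=19=>grp=19>>2=4, tig=19&3=3
[0]=>row 4+0=4  col 3·2+0=6
col: 3 vs 6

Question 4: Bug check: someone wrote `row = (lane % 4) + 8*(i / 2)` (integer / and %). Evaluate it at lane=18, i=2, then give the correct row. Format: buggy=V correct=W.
buggy=10 correct=12

`(lane % 4) + 8*(i / 2)`[18,2]->10
18: g=4,t=2
[2] (4+8,2*2+0) = (12,4)
row: 10 vs 12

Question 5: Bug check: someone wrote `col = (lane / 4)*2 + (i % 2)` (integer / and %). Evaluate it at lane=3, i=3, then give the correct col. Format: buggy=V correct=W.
`(lane / 4)*2 + (i % 2)`[3,3]⇒1
lane 3: gr=0 (3/4), th=3 (3%4)
i=3: r=0+8=8, c=3*2+1=7
col: 1 vs 7

buggy=1 correct=7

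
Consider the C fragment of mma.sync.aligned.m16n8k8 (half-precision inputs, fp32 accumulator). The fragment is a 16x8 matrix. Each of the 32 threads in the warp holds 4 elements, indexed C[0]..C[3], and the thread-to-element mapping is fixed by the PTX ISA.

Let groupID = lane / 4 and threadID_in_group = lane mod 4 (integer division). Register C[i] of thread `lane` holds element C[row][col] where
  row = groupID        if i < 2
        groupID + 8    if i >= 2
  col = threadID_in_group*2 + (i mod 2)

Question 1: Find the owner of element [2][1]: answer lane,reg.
r: 2->gid=2,r8=0  c: 1->tid=0,i&1=1
L=2*4+0=8  i=0*2+1=1

8,1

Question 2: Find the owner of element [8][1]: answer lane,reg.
r: 8->gid=0,r8=1  c: 1->tid=0,i&1=1
L=0*4+0=0  i=1*2+1=3

0,3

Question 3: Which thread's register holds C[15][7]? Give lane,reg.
31,3

r: 15->gid=7,r8=1  c: 7->tid=3,i&1=1
L=7*4+3=31  i=1*2+1=3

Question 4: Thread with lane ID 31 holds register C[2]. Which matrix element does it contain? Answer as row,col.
15,6

31: gid=7,tid=3
[2] (7+8,3*2+0) = (15,6)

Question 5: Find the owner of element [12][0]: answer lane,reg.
16,2

r:12=>grp=4,rB=1  c:0=>tig=0,lo=0
L=4*4+0=16  i=1*2+0=2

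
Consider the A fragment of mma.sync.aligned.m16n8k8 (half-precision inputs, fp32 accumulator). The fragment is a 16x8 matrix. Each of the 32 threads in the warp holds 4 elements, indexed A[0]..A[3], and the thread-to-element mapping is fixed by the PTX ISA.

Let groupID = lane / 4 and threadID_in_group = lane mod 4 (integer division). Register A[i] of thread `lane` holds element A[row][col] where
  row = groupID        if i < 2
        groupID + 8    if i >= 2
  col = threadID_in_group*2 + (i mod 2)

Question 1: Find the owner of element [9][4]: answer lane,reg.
6,2

r=9→G=1,rhi=1  c=4→T=2,p=0
L=1*4+2=6  i=1*2+0=2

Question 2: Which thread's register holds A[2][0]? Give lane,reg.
r=2->g=2,rb=0  c=0->t=0,b0=0
L=2*4+0=8  i=0*2+0=0

8,0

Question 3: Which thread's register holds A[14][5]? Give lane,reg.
r=14⇒gr=6,Rb=1  c=5⇒th=2,odd=1
L=6*4+2=26  i=1*2+1=3

26,3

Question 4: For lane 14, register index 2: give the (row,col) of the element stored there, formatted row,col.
11,4

L=14=>grp=14>>2=3, tig=14&3=2
[2]=>row 3+8=11  col 2·2+0=4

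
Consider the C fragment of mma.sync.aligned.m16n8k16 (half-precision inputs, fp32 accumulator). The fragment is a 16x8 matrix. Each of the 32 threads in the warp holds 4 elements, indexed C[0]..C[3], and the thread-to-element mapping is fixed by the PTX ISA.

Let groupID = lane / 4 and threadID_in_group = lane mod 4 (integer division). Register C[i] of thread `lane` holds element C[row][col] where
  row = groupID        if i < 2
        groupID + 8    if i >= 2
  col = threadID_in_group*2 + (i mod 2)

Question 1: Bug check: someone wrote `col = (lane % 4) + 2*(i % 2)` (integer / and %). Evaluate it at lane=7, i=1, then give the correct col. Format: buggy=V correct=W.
`(lane % 4) + 2*(i % 2)`[7,1]⇒5
7: gr=1,th=3
[1] (1+0,3*2+1) = (1,7)
col: 5 vs 7

buggy=5 correct=7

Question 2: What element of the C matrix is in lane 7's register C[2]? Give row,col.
7: gr=1,th=3
[2] (1+8,3*2+0) = (9,6)

9,6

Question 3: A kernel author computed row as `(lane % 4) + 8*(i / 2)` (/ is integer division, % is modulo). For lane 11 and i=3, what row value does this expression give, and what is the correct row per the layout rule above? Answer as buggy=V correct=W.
buggy=11 correct=10

`(lane % 4) + 8*(i / 2)`[11,3]->11
lane 11: g=2 (11/4), t=3 (11%4)
i=3: r=2+8=10, c=3*2+1=7
row: 11 vs 10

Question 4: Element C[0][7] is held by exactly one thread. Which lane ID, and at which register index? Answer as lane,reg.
3,1

r=0->g=0,rb=0  c=7->t=3,b0=1
L=0*4+3=3  i=0*2+1=1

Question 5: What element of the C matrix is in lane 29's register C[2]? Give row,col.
29: grp=7,tig=1
[2] (7+8,1*2+0) = (15,2)

15,2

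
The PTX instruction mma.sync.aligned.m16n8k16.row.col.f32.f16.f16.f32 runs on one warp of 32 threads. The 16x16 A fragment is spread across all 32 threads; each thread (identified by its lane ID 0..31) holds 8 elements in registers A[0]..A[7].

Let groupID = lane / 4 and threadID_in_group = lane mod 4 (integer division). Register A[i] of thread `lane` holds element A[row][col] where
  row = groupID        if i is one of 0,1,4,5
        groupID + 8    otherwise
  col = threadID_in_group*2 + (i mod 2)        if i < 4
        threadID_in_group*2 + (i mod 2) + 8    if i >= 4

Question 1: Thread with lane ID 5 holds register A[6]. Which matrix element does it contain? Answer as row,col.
lane 5: gid=1 (5/4), tid=1 (5%4)
i=6: r=1+8=9, c=1*2+0+8=10

9,10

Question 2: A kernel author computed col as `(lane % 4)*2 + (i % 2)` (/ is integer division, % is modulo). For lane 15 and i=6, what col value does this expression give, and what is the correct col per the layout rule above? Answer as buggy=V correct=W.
`(lane % 4)*2 + (i % 2)`[15,6]->6
lane 15: gid=3 (15/4), tid=3 (15%4)
i=6: r=3+8=11, c=3*2+0+8=14
col: 6 vs 14

buggy=6 correct=14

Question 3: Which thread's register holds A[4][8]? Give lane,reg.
r: 4->gid=4,r8=0  c: 8->c8=1,tid=0,i&1=0
L=4*4+0=16  i=1*4+0*2+0=4

16,4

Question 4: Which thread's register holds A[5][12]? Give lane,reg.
r: 5->gid=5,r8=0  c: 12->c8=1,tid=2,i&1=0
L=5*4+2=22  i=1*4+0*2+0=4

22,4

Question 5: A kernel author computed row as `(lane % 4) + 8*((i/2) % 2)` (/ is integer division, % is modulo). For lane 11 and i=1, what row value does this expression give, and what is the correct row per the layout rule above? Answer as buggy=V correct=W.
`(lane % 4) + 8*((i/2) % 2)`[11,1]→3
lane 11: G=2 (11/4), T=3 (11%4)
i=1: r=2+0=2, c=3*2+1+0=7
row: 3 vs 2

buggy=3 correct=2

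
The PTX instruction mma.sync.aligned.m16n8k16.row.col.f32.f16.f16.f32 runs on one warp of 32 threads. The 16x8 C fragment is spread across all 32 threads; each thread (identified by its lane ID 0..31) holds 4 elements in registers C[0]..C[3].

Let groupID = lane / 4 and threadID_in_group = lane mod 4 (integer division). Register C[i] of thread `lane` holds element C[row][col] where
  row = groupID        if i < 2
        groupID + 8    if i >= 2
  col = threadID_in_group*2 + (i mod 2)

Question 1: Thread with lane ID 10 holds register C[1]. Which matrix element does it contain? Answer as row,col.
L=10->gid=10>>2=2, tid=10&3=2
[1]->row 2+0=2  col 2·2+1=5

2,5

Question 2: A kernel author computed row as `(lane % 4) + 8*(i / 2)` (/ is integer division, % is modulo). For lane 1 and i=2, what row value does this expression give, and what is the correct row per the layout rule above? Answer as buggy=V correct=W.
`(lane % 4) + 8*(i / 2)`[1,2]→9
1: G=0,T=1
[2] (0+8,1*2+0) = (8,2)
row: 9 vs 8

buggy=9 correct=8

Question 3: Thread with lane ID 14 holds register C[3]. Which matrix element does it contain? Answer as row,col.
lane 14: g=3 (14/4), t=2 (14%4)
i=3: r=3+8=11, c=2*2+1=5

11,5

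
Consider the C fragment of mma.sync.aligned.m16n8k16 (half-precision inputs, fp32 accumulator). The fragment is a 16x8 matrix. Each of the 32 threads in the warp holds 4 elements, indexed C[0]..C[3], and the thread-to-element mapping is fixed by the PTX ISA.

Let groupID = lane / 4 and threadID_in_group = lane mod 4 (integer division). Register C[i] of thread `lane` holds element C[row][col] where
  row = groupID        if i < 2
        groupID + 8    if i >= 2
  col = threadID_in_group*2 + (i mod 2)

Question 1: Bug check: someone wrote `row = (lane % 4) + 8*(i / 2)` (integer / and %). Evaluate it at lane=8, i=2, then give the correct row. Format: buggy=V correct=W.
`(lane % 4) + 8*(i / 2)`[8,2]⇒8
lane 8⇒8/4=2, 8 mod 4=0
i=2  r:2+8⇒10  c:2·0+0⇒0
row: 8 vs 10

buggy=8 correct=10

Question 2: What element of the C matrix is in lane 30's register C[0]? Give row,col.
lane 30: gr=7 (30/4), th=2 (30%4)
i=0: r=7+0=7, c=2*2+0=4

7,4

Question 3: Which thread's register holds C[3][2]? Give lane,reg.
13,0

r:3=>grp=3,rB=0  c:2=>tig=1,lo=0
L=3*4+1=13  i=0*2+0=0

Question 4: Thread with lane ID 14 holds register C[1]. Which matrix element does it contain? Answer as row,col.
3,5

L=14⇒gr=14>>2=3, th=14&3=2
[1]⇒row 3+0=3  col 2·2+1=5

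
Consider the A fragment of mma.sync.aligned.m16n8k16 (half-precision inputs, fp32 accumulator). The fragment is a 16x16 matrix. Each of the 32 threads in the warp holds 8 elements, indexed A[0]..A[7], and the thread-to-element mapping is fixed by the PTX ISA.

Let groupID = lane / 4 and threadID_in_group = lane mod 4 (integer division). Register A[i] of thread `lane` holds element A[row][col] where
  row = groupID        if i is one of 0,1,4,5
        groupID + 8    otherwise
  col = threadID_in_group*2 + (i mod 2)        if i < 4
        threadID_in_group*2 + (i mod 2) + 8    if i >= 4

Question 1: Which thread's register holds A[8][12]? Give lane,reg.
2,6

r: 8->gid=0,r8=1  c: 12->c8=1,tid=2,i&1=0
L=0*4+2=2  i=1*4+1*2+0=6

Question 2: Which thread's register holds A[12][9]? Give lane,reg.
16,7

r=12→G=4,rhi=1  c=9→chi=1,T=0,p=1
L=4*4+0=16  i=1*4+1*2+1=7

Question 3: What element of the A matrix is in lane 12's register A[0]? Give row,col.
3,0

lane 12->12/4=3, 12 mod 4=0
i=0  r:3+0->3  c:2·0+0+0->0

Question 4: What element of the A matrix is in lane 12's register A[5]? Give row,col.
3,9

L=12=>grp=12>>2=3, tig=12&3=0
[5]=>row 3+0=3  col 0·2+1+8=9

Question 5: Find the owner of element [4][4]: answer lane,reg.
18,0

r: 4->gid=4,r8=0  c: 4->c8=0,tid=2,i&1=0
L=4*4+2=18  i=0*4+0*2+0=0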